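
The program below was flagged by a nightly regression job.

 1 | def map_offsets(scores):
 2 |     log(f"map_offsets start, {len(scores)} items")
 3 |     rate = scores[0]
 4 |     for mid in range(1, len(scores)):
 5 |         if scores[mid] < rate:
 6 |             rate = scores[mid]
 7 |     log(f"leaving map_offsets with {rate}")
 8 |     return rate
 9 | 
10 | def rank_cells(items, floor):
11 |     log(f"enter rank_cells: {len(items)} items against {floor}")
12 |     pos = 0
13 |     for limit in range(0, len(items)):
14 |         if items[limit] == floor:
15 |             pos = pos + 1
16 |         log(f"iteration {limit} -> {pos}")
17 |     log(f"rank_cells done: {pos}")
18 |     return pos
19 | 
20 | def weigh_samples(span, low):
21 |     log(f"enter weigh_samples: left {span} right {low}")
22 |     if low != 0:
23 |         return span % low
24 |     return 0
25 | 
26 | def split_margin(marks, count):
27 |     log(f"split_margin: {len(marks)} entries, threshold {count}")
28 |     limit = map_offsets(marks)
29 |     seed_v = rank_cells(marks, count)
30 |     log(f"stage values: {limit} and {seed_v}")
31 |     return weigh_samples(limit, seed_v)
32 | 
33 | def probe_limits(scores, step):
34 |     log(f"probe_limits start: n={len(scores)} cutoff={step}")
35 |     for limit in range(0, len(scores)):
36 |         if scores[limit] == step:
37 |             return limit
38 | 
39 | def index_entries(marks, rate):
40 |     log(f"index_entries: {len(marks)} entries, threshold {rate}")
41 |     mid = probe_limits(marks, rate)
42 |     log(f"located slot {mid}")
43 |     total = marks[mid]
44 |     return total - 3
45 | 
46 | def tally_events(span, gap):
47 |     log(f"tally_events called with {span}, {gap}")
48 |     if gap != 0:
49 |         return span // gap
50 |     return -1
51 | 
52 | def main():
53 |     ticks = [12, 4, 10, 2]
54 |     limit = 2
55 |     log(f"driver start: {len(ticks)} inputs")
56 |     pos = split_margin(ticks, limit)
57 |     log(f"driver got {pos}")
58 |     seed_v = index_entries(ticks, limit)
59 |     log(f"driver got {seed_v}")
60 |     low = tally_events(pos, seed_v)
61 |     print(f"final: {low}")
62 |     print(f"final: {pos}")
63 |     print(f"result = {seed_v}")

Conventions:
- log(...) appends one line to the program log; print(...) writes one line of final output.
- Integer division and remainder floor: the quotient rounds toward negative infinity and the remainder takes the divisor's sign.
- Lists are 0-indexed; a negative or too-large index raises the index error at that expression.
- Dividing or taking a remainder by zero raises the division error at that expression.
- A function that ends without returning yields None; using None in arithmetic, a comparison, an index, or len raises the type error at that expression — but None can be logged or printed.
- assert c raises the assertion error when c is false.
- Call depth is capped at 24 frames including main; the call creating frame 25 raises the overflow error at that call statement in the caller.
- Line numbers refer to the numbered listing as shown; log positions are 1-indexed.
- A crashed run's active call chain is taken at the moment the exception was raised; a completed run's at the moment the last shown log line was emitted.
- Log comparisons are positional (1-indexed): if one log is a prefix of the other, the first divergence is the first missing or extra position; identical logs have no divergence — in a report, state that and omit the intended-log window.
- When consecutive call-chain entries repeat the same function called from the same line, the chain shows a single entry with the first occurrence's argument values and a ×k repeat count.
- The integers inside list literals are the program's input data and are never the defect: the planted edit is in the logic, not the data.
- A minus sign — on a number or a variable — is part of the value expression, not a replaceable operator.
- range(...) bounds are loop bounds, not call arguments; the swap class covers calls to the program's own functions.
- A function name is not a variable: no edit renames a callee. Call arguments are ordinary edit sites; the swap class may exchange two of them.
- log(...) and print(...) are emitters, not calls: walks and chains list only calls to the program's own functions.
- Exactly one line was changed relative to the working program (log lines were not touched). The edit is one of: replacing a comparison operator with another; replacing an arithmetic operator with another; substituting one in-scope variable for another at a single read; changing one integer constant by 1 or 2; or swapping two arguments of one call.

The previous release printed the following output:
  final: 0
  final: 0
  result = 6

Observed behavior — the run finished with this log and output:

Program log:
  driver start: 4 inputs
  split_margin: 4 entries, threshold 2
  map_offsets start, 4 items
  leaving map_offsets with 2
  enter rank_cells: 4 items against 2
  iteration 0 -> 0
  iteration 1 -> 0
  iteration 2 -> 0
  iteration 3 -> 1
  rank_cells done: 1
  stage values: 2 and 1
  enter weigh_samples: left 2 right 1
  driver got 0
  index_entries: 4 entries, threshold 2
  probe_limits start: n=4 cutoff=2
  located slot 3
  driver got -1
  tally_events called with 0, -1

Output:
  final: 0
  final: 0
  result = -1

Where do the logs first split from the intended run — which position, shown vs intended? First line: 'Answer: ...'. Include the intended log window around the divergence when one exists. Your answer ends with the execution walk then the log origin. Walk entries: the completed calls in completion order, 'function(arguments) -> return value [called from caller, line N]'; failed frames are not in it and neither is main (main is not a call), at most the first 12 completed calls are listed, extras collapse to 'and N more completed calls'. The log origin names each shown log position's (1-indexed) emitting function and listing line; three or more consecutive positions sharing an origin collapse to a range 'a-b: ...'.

Answer: position 17; shown 'driver got -1' vs intended 'driver got 6'.
Intended log window:
  15: probe_limits start: n=4 cutoff=2
  16: located slot 3
  17: driver got 6
  18: tally_events called with 0, 6
Execution walk:
  map_offsets([12, 4, 10, 2]) -> 2  [called from split_margin, line 28]
  rank_cells([12, 4, 10, 2], 2) -> 1  [called from split_margin, line 29]
  weigh_samples(2, 1) -> 0  [called from split_margin, line 31]
  split_margin([12, 4, 10, 2], 2) -> 0  [called from main, line 56]
  probe_limits([12, 4, 10, 2], 2) -> 3  [called from index_entries, line 41]
  index_entries([12, 4, 10, 2], 2) -> -1  [called from main, line 58]
  tally_events(0, -1) -> 0  [called from main, line 60]
Log origins:
  1: emitted by main (line 55)
  2: emitted by split_margin (line 27)
  3: emitted by map_offsets (line 2)
  4: emitted by map_offsets (line 7)
  5: emitted by rank_cells (line 11)
  6-9: emitted by rank_cells (line 16)
  10: emitted by rank_cells (line 17)
  11: emitted by split_margin (line 30)
  12: emitted by weigh_samples (line 21)
  13: emitted by main (line 57)
  14: emitted by index_entries (line 40)
  15: emitted by probe_limits (line 34)
  16: emitted by index_entries (line 42)
  17: emitted by main (line 59)
  18: emitted by tally_events (line 47)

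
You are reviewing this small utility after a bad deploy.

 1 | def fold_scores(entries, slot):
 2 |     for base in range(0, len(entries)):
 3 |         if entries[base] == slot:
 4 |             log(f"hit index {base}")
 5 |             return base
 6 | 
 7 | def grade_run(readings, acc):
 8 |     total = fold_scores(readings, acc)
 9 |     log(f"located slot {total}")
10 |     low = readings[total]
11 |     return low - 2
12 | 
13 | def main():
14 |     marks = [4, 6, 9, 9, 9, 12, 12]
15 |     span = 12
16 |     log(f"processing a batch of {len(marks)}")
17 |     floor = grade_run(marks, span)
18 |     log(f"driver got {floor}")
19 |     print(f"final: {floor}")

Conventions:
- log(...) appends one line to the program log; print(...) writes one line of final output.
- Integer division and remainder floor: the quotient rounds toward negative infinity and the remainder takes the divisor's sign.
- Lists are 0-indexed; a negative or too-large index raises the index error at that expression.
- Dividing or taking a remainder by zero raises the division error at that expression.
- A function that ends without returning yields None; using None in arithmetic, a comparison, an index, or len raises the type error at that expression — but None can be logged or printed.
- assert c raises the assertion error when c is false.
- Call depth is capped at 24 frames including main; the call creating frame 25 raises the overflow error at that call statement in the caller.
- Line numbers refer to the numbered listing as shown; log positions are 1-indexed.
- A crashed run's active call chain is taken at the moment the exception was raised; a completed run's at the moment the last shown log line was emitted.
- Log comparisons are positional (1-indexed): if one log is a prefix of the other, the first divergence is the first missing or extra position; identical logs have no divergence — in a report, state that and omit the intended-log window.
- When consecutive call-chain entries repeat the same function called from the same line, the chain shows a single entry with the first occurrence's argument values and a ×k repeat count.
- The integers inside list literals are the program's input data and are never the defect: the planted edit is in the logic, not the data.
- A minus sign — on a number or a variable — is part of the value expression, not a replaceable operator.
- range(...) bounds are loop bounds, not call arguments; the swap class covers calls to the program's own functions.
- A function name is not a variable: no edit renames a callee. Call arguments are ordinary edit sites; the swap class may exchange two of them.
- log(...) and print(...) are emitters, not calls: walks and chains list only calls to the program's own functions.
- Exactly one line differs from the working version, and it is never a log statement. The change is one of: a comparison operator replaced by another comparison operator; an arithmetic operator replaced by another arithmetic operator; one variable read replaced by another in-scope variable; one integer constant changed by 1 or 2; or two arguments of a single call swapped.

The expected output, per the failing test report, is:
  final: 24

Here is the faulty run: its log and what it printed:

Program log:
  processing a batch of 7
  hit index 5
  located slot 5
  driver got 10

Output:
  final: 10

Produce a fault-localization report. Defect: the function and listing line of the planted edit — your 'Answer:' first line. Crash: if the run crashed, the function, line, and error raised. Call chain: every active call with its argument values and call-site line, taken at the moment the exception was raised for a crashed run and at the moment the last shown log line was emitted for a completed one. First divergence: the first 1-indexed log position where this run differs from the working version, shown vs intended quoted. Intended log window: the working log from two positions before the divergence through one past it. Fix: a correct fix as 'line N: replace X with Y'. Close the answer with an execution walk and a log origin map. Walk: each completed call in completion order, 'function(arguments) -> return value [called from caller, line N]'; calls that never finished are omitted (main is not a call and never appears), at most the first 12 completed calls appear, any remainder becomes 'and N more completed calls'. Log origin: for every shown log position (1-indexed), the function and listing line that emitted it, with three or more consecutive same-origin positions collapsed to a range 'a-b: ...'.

Answer: the defect is in grade_run at line 11.
The tell: The earliest visible damage is log position 4 — 'driver got 10' rather than the intended 'driver got 24'.
Call chain: main.
First divergence: position 4 — shown 'driver got 10', intended 'driver got 24'.
Intended log window:
  2: hit index 5
  3: located slot 5
  4: driver got 24
Execution walk:
  fold_scores([4, 6, 9, 9, 9, 12, 12], 12) -> 5  [called from grade_run, line 8]
  grade_run([4, 6, 9, 9, 9, 12, 12], 12) -> 10  [called from main, line 17]
Log line origins:
  1: logged in main at line 16
  2: logged in fold_scores at line 4
  3: logged in grade_run at line 9
  4: logged in main at line 18
A correct fix: line 11: replace `-` with `*`.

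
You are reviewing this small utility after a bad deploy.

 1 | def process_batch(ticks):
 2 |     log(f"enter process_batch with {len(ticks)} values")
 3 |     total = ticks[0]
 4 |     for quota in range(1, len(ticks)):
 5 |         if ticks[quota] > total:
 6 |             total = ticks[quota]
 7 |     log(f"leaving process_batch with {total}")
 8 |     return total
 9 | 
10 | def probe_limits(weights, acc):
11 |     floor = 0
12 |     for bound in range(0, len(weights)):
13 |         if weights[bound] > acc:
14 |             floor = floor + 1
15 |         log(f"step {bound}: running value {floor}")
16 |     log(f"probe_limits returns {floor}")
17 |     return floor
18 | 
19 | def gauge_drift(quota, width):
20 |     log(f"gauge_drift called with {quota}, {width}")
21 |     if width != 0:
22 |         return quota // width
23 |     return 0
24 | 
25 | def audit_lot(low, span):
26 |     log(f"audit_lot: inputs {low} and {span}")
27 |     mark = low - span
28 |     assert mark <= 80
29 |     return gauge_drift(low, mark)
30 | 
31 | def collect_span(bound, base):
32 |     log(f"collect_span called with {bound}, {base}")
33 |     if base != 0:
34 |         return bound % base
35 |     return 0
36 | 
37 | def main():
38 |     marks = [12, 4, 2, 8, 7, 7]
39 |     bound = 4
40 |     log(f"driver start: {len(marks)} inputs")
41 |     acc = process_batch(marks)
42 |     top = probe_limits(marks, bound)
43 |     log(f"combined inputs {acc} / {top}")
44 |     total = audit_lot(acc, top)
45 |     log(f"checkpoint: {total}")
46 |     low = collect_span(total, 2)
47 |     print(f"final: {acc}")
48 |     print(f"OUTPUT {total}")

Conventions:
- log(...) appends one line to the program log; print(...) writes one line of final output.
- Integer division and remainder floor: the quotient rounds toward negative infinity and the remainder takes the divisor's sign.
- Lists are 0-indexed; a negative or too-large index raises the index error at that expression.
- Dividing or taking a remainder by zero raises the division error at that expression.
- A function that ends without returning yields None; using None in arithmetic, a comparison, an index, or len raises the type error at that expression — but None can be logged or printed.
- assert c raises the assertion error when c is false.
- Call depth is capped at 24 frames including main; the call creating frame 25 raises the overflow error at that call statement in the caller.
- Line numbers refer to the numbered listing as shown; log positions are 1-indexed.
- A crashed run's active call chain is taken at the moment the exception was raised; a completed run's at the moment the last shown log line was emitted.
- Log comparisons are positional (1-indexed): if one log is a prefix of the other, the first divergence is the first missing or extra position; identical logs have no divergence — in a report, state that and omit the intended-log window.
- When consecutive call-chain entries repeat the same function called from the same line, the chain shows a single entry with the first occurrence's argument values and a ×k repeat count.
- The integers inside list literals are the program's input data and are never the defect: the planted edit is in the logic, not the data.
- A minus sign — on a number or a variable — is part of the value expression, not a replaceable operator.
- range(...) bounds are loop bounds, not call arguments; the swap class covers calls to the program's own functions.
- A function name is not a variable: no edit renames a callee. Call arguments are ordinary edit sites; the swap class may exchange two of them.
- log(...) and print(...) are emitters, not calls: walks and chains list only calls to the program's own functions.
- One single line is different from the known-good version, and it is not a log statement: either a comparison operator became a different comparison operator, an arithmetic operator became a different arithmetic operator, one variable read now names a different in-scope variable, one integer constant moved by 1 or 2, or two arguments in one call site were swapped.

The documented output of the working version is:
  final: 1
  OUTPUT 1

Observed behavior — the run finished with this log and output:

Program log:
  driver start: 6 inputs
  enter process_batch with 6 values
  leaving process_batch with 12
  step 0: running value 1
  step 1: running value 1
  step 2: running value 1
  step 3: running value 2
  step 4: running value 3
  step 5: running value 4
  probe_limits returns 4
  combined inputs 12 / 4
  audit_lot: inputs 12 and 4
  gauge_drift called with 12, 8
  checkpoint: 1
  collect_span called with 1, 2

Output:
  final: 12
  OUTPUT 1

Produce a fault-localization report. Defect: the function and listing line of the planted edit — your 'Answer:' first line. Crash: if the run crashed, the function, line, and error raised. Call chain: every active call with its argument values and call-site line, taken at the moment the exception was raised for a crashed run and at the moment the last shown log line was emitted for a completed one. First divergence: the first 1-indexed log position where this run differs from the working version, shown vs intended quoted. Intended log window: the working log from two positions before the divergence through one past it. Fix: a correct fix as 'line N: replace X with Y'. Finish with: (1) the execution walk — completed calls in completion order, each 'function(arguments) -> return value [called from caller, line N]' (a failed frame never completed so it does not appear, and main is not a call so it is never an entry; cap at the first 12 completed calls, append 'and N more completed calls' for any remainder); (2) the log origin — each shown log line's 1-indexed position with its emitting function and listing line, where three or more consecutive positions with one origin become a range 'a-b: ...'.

Answer: the defect is in main at line 47.
Core observation: Every logged value matches the working version; the printed result is what differs.
Call chain: main -> collect_span(1, 2) (called at line 46).
First divergence: there is none — every log position agrees.
Execution walk:
  process_batch([12, 4, 2, 8, 7, 7]) -> 12  [called from main, line 41]
  probe_limits([12, 4, 2, 8, 7, 7], 4) -> 4  [called from main, line 42]
  gauge_drift(12, 8) -> 1  [called from audit_lot, line 29]
  audit_lot(12, 4) -> 1  [called from main, line 44]
  collect_span(1, 2) -> 1  [called from main, line 46]
Origin of each log line:
  1: logged in main at line 40
  2: logged in process_batch at line 2
  3: logged in process_batch at line 7
  4-9: logged in probe_limits at line 15
  10: logged in probe_limits at line 16
  11: logged in main at line 43
  12: logged in audit_lot at line 26
  13: logged in gauge_drift at line 20
  14: logged in main at line 45
  15: logged in collect_span at line 32
A correct fix: line 47: replace `acc` with `low`.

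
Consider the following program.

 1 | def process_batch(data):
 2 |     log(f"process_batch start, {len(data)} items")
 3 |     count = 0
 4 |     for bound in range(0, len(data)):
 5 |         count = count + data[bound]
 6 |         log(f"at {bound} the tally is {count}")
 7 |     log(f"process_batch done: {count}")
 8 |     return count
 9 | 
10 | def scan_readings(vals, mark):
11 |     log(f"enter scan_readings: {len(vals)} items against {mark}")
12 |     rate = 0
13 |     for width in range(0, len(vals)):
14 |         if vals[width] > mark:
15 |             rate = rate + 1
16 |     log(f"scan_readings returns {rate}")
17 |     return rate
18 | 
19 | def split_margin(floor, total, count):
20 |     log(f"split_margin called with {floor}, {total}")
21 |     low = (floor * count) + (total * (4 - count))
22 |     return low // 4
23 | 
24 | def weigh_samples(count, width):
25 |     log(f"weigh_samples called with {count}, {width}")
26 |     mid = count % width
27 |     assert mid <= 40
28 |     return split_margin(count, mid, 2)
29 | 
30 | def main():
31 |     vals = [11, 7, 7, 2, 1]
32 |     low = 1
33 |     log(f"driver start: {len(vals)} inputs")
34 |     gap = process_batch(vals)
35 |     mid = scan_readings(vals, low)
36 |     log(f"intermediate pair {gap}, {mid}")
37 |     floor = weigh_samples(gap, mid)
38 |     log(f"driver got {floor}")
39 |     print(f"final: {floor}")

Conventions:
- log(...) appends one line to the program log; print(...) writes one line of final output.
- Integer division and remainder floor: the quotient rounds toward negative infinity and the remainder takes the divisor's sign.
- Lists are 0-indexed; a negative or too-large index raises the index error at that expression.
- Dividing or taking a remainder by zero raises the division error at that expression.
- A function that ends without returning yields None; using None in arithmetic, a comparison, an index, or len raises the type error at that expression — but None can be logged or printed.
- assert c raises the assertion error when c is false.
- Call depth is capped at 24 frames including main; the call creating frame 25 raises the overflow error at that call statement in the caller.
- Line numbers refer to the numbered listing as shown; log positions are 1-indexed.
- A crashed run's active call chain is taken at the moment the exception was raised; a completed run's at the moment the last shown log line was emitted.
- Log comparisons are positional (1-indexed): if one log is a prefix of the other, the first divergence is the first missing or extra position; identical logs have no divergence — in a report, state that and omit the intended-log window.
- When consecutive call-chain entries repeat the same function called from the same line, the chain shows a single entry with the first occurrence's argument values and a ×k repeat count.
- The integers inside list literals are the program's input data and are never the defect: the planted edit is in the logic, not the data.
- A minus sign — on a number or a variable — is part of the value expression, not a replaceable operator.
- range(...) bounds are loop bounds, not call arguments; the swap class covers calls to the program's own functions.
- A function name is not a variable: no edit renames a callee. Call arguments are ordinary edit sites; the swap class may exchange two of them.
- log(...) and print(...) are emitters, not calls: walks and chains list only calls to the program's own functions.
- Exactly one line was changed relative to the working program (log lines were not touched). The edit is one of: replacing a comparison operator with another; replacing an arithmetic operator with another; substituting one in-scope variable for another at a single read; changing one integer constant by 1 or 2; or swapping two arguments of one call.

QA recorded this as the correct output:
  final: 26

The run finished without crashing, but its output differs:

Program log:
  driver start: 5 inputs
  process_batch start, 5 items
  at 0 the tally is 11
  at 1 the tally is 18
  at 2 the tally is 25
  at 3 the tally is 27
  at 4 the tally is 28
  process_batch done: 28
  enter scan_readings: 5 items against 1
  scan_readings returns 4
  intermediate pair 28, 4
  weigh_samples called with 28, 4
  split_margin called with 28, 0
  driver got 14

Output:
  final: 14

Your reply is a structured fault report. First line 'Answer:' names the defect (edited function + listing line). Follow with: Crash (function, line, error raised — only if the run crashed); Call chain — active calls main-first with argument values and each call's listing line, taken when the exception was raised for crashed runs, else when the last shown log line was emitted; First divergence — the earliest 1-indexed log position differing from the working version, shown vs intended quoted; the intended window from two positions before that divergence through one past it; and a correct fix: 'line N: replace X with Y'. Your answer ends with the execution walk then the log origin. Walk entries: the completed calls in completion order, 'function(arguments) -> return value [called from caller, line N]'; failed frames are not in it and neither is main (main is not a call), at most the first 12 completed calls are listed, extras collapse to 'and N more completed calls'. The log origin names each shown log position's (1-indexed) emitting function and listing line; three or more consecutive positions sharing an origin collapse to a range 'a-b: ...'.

Answer: the defect is in weigh_samples at line 26.
Key fact: At log position 13 the runs split — shown 'split_margin called with 28, 0', but the working version logs 'split_margin called with 28, 24'.
Call chain: main.
First divergence: position 13; shown 'split_margin called with 28, 0' vs intended 'split_margin called with 28, 24'.
Intended log window:
  11: intermediate pair 28, 4
  12: weigh_samples called with 28, 4
  13: split_margin called with 28, 24
  14: driver got 26
Execution walk:
  process_batch([11, 7, 7, 2, 1]) -> 28  [called from main, line 34]
  scan_readings([11, 7, 7, 2, 1], 1) -> 4  [called from main, line 35]
  split_margin(28, 0, 2) -> 14  [called from weigh_samples, line 28]
  weigh_samples(28, 4) -> 14  [called from main, line 37]
Log line origins:
  1: from main, line 33
  2: from process_batch, line 2
  3-7: from process_batch, line 6
  8: from process_batch, line 7
  9: from scan_readings, line 11
  10: from scan_readings, line 16
  11: from main, line 36
  12: from weigh_samples, line 25
  13: from split_margin, line 20
  14: from main, line 38
A correct fix: line 26: replace `%` with `-`.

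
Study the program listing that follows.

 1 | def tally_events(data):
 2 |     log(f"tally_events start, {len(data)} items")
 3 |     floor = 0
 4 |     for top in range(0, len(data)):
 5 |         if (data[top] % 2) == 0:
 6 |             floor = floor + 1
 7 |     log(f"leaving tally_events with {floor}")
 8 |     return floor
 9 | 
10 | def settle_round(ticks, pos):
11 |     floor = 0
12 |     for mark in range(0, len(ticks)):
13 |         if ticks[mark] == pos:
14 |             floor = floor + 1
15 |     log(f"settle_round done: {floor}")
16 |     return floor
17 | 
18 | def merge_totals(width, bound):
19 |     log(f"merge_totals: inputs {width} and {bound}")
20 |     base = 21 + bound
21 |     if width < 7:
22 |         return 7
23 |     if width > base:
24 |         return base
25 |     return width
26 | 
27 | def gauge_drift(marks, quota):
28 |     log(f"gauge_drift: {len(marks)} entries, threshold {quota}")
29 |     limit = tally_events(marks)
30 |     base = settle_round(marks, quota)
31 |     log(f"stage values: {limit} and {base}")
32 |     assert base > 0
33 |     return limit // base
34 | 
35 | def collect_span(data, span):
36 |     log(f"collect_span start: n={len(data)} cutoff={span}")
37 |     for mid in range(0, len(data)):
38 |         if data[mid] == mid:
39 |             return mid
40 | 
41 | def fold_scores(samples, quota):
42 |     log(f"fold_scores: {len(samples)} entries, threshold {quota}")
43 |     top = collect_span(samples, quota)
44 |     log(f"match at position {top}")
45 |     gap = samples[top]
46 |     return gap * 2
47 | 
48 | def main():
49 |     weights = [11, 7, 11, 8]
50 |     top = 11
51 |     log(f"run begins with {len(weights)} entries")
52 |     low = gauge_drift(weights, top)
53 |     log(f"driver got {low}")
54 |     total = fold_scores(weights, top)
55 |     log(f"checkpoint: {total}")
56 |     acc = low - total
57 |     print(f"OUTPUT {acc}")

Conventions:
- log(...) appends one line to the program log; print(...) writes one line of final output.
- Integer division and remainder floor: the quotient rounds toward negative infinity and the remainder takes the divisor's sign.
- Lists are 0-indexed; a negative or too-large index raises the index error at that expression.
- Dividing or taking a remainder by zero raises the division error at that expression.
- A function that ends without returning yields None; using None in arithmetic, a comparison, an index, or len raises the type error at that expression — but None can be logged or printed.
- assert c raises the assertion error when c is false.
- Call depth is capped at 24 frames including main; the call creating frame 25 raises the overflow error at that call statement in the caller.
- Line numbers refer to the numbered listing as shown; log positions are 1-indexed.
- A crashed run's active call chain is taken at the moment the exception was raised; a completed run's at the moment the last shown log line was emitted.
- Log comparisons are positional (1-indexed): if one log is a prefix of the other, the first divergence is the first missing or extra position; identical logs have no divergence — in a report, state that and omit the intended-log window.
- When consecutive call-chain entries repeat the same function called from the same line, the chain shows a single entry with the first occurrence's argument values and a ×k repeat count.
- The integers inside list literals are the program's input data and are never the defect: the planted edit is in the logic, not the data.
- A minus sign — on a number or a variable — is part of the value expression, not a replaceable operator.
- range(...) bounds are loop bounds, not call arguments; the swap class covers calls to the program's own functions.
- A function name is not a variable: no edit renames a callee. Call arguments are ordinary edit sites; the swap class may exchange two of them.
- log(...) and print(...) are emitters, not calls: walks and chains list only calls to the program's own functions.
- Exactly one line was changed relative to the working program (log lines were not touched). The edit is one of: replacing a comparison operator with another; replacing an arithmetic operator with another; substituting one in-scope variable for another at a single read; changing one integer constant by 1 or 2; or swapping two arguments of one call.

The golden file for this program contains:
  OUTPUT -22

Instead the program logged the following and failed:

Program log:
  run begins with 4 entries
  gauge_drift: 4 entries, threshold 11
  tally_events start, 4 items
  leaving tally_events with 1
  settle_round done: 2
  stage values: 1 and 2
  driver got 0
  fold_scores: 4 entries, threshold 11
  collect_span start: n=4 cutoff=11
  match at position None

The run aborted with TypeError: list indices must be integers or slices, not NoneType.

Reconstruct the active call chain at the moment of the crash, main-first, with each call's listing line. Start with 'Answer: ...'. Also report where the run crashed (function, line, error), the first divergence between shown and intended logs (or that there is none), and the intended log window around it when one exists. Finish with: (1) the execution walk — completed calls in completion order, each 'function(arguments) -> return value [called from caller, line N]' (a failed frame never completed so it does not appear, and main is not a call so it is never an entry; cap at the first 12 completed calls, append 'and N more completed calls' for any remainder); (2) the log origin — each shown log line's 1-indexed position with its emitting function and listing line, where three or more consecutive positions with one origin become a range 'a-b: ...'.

Answer: main -> fold_scores (called at line 54).
Key observation: Position 10 is the first bad log line: 'match at position None' should read 'match at position 0'.
Crash: fold_scores, line 45, TypeError.
First divergence: position 10 — shown 'match at position None', intended 'match at position 0'.
Intended log window:
  8: fold_scores: 4 entries, threshold 11
  9: collect_span start: n=4 cutoff=11
  10: match at position 0
  11: checkpoint: 22
Execution walk:
  tally_events([11, 7, 11, 8]) -> 1  [called from gauge_drift, line 29]
  settle_round([11, 7, 11, 8], 11) -> 2  [called from gauge_drift, line 30]
  gauge_drift([11, 7, 11, 8], 11) -> 0  [called from main, line 52]
  collect_span([11, 7, 11, 8], 11) -> None  [called from fold_scores, line 43]
Log origins:
  1: logged in main at line 51
  2: logged in gauge_drift at line 28
  3: logged in tally_events at line 2
  4: logged in tally_events at line 7
  5: logged in settle_round at line 15
  6: logged in gauge_drift at line 31
  7: logged in main at line 53
  8: logged in fold_scores at line 42
  9: logged in collect_span at line 36
  10: logged in fold_scores at line 44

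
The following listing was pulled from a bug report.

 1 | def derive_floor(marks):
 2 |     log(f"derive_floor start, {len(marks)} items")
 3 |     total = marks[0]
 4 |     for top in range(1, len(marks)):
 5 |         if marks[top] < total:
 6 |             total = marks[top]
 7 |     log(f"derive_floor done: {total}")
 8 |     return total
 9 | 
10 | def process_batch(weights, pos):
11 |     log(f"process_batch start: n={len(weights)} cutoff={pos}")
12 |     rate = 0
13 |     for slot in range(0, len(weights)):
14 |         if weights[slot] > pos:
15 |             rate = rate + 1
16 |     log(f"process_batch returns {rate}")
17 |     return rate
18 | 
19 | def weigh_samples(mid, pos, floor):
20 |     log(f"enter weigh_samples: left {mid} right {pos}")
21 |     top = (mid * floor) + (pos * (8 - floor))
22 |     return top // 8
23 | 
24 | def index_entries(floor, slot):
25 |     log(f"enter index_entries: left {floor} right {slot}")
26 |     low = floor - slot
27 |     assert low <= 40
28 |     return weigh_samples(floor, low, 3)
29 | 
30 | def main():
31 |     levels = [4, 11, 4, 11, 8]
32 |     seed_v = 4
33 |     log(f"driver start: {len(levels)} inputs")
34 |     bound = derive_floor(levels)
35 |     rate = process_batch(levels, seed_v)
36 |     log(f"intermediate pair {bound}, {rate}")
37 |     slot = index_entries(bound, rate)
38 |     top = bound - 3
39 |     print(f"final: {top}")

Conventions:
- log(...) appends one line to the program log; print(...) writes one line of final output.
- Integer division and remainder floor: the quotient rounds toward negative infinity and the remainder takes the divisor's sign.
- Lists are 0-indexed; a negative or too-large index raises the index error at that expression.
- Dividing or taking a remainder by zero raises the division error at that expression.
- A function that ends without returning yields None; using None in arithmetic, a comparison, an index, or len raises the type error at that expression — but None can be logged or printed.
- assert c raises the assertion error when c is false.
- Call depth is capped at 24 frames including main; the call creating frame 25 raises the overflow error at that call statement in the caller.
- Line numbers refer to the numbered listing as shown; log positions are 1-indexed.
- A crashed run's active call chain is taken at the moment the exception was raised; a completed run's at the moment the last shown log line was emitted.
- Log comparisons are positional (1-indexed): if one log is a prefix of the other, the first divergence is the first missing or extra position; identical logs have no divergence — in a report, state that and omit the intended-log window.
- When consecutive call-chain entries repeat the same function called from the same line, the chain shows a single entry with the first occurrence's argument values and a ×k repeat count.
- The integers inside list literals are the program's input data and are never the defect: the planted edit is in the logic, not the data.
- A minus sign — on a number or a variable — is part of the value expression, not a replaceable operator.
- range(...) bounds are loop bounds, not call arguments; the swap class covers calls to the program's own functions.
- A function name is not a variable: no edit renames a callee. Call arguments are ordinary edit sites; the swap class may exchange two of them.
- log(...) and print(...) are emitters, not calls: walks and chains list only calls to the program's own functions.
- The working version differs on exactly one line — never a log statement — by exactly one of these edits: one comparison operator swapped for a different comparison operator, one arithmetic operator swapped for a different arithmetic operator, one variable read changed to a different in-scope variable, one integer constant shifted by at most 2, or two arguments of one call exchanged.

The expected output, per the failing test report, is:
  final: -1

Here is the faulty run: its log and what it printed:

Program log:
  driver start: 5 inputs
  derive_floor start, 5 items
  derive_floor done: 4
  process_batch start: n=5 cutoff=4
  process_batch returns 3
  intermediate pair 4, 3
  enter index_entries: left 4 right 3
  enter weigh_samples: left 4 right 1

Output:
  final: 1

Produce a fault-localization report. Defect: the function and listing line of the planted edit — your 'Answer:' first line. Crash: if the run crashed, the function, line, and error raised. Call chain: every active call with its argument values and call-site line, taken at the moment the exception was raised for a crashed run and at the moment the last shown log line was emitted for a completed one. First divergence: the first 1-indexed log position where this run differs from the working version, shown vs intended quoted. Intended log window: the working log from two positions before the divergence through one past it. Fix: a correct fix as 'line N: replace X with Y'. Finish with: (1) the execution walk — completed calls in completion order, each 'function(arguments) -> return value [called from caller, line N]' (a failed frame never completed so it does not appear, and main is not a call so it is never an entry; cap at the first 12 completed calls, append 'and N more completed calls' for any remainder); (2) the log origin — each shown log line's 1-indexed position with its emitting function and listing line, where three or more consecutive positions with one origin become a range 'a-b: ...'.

Answer: the defect is in main at line 38.
Key fact: Nothing in the log betrays the bug — only the output does.
Call chain: main -> index_entries(4, 3) (called at line 37) -> weigh_samples(4, 1, 3) (called at line 28).
First divergence: none — the logs agree in full.
Execution walk:
  derive_floor([4, 11, 4, 11, 8]) -> 4  [called from main, line 34]
  process_batch([4, 11, 4, 11, 8], 4) -> 3  [called from main, line 35]
  weigh_samples(4, 1, 3) -> 2  [called from index_entries, line 28]
  index_entries(4, 3) -> 2  [called from main, line 37]
Log origin:
  1: emitted by main (line 33)
  2: emitted by derive_floor (line 2)
  3: emitted by derive_floor (line 7)
  4: emitted by process_batch (line 11)
  5: emitted by process_batch (line 16)
  6: emitted by main (line 36)
  7: emitted by index_entries (line 25)
  8: emitted by weigh_samples (line 20)
A correct fix: line 38: replace `bound` with `slot`.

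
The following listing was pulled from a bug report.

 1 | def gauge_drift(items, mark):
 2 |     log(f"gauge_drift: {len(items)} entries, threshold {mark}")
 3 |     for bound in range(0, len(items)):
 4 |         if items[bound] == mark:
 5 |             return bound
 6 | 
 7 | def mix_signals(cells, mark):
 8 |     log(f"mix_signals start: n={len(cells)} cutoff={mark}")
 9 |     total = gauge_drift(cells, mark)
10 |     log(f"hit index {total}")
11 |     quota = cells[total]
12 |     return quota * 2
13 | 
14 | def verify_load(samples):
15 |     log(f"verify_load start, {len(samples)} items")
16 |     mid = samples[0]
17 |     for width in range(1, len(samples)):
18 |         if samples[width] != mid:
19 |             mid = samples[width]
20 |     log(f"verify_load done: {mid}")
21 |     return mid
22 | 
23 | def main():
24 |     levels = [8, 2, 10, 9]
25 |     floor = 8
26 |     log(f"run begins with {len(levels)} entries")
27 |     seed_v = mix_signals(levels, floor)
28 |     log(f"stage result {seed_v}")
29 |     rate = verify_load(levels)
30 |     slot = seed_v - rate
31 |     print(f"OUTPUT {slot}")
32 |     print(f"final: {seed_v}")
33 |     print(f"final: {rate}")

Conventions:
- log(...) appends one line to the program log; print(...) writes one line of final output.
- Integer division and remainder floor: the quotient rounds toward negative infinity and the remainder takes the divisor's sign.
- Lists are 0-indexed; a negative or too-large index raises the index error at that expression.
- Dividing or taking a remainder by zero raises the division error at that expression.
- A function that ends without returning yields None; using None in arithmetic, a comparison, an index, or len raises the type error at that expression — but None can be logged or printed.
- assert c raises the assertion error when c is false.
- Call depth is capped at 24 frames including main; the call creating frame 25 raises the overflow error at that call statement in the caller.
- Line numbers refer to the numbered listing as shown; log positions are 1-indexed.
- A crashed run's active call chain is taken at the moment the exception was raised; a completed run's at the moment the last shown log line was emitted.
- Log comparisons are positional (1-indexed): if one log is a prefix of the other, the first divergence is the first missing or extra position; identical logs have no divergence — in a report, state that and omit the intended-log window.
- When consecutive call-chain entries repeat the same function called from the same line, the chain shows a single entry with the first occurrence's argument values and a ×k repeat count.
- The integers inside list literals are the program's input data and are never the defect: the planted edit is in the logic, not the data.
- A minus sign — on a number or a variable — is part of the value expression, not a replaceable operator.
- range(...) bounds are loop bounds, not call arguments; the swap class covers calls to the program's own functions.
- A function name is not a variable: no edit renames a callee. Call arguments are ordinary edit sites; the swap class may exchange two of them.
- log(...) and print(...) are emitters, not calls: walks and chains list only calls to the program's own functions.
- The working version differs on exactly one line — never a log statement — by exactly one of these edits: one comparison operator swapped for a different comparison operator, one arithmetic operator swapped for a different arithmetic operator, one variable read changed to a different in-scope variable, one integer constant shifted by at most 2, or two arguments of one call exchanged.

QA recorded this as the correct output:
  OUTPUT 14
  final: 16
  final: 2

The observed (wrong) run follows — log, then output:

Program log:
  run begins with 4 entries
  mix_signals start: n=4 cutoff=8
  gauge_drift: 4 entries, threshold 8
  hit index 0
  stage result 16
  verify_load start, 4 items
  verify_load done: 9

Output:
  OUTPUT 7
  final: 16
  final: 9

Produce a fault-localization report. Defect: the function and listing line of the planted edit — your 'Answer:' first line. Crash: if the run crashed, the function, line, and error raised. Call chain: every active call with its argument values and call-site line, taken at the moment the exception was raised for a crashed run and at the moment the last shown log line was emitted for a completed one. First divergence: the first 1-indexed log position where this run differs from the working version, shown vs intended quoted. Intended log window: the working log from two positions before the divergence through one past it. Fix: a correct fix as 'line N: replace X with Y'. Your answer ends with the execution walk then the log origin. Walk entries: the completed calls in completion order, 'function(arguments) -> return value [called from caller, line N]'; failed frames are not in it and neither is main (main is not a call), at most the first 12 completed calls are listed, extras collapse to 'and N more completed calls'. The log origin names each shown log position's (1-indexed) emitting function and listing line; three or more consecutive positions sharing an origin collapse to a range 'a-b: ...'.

Answer: the defect is in verify_load at line 18.
Key observation: The earliest visible damage is log position 7 — 'verify_load done: 9' rather than the intended 'verify_load done: 2'.
Call chain: main -> verify_load([8, 2, 10, 9]) (called at line 29).
First divergence: at position 7 the run shows 'verify_load done: 9' where the working version logs 'verify_load done: 2'.
Intended log window:
  5: stage result 16
  6: verify_load start, 4 items
  7: verify_load done: 2
Execution walk:
  gauge_drift([8, 2, 10, 9], 8) -> 0  [called from mix_signals, line 9]
  mix_signals([8, 2, 10, 9], 8) -> 16  [called from main, line 27]
  verify_load([8, 2, 10, 9]) -> 9  [called from main, line 29]
Log origins:
  1: emitted by main (line 26)
  2: emitted by mix_signals (line 8)
  3: emitted by gauge_drift (line 2)
  4: emitted by mix_signals (line 10)
  5: emitted by main (line 28)
  6: emitted by verify_load (line 15)
  7: emitted by verify_load (line 20)
A correct fix: line 18: replace `!=` with `<`.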